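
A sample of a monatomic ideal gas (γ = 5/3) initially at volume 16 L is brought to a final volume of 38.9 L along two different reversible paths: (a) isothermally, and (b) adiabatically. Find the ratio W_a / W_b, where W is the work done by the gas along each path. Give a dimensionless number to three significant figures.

Path (a) isothermal: W = P₁V₁ ln(V₂/V₁) → W_a/(P₁V₁) = 0.8884.
Path (b) adiabatic: W = P₁V₁(1 − (V₁/V₂)^(γ−1))/(γ−1) → W_b/(P₁V₁) = 0.6704.
W_a / W_b = 0.8884 / 0.6704 = 1.325.

W_a / W_b ≈ 1.33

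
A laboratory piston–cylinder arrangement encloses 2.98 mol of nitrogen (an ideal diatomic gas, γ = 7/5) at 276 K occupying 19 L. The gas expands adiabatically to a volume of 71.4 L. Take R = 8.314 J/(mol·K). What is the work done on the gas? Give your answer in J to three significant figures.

Adiabatic: TV^(γ−1) = const with γ = 7/5.
T₂ = T₁ (V₁/V₂)^(γ−1) = 276 × (19/71.4)^0.4 = 276 × 0.5889 = 162.5 K.
W_by = nCᵥ(T₁ − T₂) = (2.98)(20.79)(276 − 162.5) = 7028 J.
Work on gas = −W_by = -7028 J.

W ≈ -7030 J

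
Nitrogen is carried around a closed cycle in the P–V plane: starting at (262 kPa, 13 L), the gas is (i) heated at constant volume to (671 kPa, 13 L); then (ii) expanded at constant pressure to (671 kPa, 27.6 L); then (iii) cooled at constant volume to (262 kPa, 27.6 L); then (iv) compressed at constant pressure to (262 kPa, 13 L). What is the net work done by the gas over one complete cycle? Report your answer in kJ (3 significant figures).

Constant-volume legs do no work.
W(ii) = (671)(27.6 − 13) = 9797 J; W(iv) = (262)(13 − 27.6) = -3825 J.
W_net = 9797 − 3825 = 5971 J (the clockwise enclosed area).

W_net ≈ 5.97 kJ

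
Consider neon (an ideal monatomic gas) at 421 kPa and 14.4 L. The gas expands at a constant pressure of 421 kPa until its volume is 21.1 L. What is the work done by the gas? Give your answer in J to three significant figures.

Isobaric: W = P ΔV.
W = (421 kPa)(21.1 − 14.4 L) = (421)(6.7) = 2821 J.

W ≈ 2820 J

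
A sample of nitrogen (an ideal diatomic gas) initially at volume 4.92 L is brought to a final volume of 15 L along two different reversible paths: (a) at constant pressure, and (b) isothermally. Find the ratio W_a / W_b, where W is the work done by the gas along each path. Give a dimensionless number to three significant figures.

Path (a) isobaric: W = P₁(V₂ − V₁) → W_a/(P₁V₁) = 2.049.
Path (b) isothermal: W = P₁V₁ ln(V₂/V₁) → W_b/(P₁V₁) = 1.115.
W_a / W_b = 2.049 / 1.115 = 1.838.

W_a / W_b ≈ 1.84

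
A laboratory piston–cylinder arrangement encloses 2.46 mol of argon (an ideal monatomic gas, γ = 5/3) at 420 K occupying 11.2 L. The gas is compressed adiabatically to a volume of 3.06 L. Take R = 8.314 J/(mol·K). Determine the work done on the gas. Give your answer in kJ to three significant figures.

W ≈ 17.7 kJ

Adiabatic: TV^(γ−1) = const with γ = 5/3.
T₂ = T₁ (V₁/V₂)^(γ−1) = 420 × (11.2/3.06)^0.667 = 420 × 2.375 = 997.5 K.
W_by = nCᵥ(T₁ − T₂) = (2.46)(12.47)(420 − 997.5) = -17717 J.
Work on gas = −W_by = 17717 J.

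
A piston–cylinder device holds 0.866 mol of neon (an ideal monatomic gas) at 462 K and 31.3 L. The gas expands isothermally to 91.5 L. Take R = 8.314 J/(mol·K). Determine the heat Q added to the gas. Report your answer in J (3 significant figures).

Q ≈ 3570 J

Isothermal ⇒ ΔU = 0, so Q = W = nRT ln(V₂/V₁).
Q = (0.866)(8.314)(462) ln(91.5/31.3) = 3326 × 1.073 = 3568 J.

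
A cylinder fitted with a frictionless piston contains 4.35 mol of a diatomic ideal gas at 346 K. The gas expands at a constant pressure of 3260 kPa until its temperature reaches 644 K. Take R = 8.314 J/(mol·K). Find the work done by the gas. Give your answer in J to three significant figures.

W ≈ 10800 J

Isobaric: W = P ΔV = nR ΔT.
W = (4.35)(8.314)(644 − 346) = 10777 J.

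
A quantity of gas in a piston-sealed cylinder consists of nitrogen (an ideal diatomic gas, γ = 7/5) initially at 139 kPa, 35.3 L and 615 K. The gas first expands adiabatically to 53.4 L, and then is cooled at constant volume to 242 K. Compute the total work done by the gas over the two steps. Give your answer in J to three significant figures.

Step 1 (adiabatic): W = (P₁V₁ − P₂V₂)/(γ−1) = (4907 − 4158)/0.4 = 1872 J.
Step 2 (isochoric): W = 0 (constant volume).
W_total = 1872 + 0 = 1872 J.

W_total ≈ 1870 J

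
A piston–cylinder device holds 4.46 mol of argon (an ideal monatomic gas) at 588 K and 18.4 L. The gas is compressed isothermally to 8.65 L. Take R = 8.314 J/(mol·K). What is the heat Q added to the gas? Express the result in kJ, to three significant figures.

Q ≈ -16.5 kJ

Isothermal ⇒ ΔU = 0, so Q = W = nRT ln(V₂/V₁).
Q = (4.46)(8.314)(588) ln(8.65/18.4) = 21803 × -0.7548 = -16457 J.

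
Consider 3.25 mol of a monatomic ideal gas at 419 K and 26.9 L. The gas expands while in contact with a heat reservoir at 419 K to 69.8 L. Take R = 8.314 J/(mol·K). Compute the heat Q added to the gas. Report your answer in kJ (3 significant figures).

Isothermal ⇒ ΔU = 0, so Q = W = nRT ln(V₂/V₁).
Q = (3.25)(8.314)(419) ln(69.8/26.9) = 11322 × 0.9535 = 10795 J.

Q ≈ 10.8 kJ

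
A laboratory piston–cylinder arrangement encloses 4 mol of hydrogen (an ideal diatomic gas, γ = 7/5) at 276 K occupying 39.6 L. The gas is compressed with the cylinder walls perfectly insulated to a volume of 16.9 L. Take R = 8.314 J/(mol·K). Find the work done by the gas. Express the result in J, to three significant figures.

Adiabatic: TV^(γ−1) = const with γ = 7/5.
T₂ = T₁ (V₁/V₂)^(γ−1) = 276 × (39.6/16.9)^0.4 = 276 × 1.406 = 388 K.
W_by = nCᵥ(T₁ − T₂) = (4)(20.79)(276 − 388) = -9312 J.

W ≈ -9310 J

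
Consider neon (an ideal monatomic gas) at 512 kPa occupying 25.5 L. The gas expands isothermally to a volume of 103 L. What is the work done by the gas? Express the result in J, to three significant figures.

W ≈ 18200 J

Isothermal: W = nRT ln(V₂/V₁) = P₁V₁ ln(V₂/V₁).
P₁V₁ = (512 kPa)(25.5 L) = 13056 J.
W = 13056 × ln(103/25.5) = 13056 × 1.396
W_by_gas = 18227 J.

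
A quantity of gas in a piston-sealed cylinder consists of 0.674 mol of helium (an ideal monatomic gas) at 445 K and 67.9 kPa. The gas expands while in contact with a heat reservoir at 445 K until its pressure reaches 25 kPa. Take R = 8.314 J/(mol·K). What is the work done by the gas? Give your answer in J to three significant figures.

W ≈ 2490 J

Isothermal process: W = nRT ln(V₂/V₁) = nRT ln(P₁/P₂).
W = (0.674)(8.314)(445) × ln(67.9/25)
  = 2494 × ln(2.716) = 2494 × 0.9992
W_by_gas = 2492 J.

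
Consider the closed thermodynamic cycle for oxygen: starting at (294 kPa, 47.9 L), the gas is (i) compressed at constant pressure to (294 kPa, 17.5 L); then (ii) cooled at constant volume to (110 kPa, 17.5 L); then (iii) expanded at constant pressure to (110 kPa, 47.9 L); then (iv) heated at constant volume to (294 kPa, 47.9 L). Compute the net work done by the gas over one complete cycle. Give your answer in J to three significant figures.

Constant-volume legs do no work.
W(i) = (294)(17.5 − 47.9) = -8938 J; W(iii) = (110)(47.9 − 17.5) = 3344 J.
W_net = -8938 + 3344 = -5594 J (the counter-clockwise enclosed area).

W_net ≈ -5590 J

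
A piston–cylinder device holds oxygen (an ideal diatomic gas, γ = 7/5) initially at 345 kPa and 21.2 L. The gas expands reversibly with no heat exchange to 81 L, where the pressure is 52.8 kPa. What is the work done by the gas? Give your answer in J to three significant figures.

W ≈ 7590 J

Adiabatic: W = (P₁V₁ − P₂V₂)/(γ − 1) with γ = 7/5.
P₁V₁ = 7314 J, P₂V₂ = 4277 J.
W = (7314 − 4277) / 0.4 = 7593 J.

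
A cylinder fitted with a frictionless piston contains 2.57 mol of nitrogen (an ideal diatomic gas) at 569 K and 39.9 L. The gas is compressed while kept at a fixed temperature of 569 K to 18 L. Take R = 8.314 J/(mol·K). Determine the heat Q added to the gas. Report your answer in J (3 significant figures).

Isothermal ⇒ ΔU = 0, so Q = W = nRT ln(V₂/V₁).
Q = (2.57)(8.314)(569) ln(18/39.9) = 12158 × -0.796 = -9678 J.

Q ≈ -9680 J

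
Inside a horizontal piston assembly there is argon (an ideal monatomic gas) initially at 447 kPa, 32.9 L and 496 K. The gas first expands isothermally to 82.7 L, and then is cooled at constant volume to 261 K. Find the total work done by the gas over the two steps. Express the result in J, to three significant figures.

W_total ≈ 13600 J

Step 1 (isothermal): W = P₁V₁ ln(V₂/V₁) = (14706) ln(82.7/32.9) = 13555 J.
Step 2 (isochoric): W = 0 (constant volume).
W_total = 13555 + 0 = 13555 J.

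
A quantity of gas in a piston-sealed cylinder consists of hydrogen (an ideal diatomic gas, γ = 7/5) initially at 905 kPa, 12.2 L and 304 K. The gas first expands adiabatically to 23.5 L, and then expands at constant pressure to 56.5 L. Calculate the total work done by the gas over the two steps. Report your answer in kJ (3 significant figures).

Step 1 (adiabatic): W = (P₁V₁ − P₂V₂)/(γ−1) = (11041 − 8494)/0.4 = 6367 J.
After step 1: P = 361.5 kPa, V = 23.5 L, T = 233.9 K.
Step 2 (isobaric): W = PΔV = (361.5 kPa)(56.5 − 23.5 L) = 11928 J.
W_total = 6367 + 11928 = 18295 J.

W_total ≈ 18.3 kJ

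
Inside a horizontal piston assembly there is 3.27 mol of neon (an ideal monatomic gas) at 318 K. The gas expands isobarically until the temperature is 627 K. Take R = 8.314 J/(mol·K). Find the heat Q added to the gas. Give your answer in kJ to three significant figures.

Isobaric: W = nRΔT = (3.27)(8.314)(309) = 8401 J.
ΔU = nCᵥΔT with Cᵥ = 3R/2: ΔU = (3.27)(12.47)(309) = 12601 J.
Q = ΔU + W = 12601 + 8401 = 21002 J.

Q ≈ 21.0 kJ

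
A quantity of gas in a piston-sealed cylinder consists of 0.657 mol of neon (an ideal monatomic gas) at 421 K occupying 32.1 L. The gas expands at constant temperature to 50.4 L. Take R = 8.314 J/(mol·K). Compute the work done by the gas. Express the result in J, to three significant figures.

Isothermal: W = nRT ln(V₂/V₁).
W = (0.657)(8.314)(421) × ln(50.4/32.1)
  = 2300 × 0.4511
W_by_gas = 1037 J.

W ≈ 1040 J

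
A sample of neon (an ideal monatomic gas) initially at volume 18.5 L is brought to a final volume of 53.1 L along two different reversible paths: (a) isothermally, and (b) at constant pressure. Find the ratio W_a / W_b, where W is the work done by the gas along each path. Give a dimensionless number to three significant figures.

W_a / W_b ≈ 0.564

Path (a) isothermal: W = P₁V₁ ln(V₂/V₁) → W_a/(P₁V₁) = 1.054.
Path (b) isobaric: W = P₁(V₂ − V₁) → W_b/(P₁V₁) = 1.87.
W_a / W_b = 1.054 / 1.87 = 0.5638.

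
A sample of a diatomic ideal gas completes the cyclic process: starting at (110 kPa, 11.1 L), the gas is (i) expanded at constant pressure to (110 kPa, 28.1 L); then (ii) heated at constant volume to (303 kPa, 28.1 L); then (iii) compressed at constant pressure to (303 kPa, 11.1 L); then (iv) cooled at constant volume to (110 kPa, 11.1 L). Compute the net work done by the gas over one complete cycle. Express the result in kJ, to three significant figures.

Constant-volume legs do no work.
W(i) = (110)(28.1 − 11.1) = 1870 J; W(iii) = (303)(11.1 − 28.1) = -5151 J.
W_net = 1870 − 5151 = -3281 J (the counter-clockwise enclosed area).

W_net ≈ -3.28 kJ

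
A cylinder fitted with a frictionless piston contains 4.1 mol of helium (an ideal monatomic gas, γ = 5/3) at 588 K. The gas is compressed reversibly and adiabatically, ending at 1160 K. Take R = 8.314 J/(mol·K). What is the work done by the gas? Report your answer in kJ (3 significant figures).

Adiabatic ⇒ Q = 0, so W_by = −ΔU = nCᵥ(T₁ − T₂).
Cᵥ = 3R/2 = 12.47 J/(mol·K).
W = (4.1)(12.47)(588 − 1160) = -29247 J.

W ≈ -29.2 kJ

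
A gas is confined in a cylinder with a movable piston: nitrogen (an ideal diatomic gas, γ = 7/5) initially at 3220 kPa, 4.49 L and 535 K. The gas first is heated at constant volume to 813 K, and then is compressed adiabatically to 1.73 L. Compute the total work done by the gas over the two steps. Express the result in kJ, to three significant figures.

Step 1 (isochoric): W = 0 (constant volume).
After step 1: P = 4893 kPa (V unchanged).
Step 2 (adiabatic): W = (P₁V₁ − P₂V₂)/(γ−1) = (21970 − 32175)/0.4 = -25511 J.
W_total = 0 − 25511 = -25511 J.

W_total ≈ -25.5 kJ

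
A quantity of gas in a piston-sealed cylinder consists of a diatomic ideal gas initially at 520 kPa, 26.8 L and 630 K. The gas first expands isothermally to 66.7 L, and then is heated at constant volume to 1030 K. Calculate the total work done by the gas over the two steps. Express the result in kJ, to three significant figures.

Step 1 (isothermal): W = P₁V₁ ln(V₂/V₁) = (13936) ln(66.7/26.8) = 12707 J.
Step 2 (isochoric): W = 0 (constant volume).
W_total = 12707 + 0 = 12707 J.

W_total ≈ 12.7 kJ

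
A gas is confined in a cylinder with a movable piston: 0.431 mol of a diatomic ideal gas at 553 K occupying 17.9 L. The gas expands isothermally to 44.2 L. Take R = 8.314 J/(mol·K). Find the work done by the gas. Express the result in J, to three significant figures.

Isothermal: W = nRT ln(V₂/V₁).
W = (0.431)(8.314)(553) × ln(44.2/17.9)
  = 1982 × 0.9039
W_by_gas = 1791 J.

W ≈ 1790 J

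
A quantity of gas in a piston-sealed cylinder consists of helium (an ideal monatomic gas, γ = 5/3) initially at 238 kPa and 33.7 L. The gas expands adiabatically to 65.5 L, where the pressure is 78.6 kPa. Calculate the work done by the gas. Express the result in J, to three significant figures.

W ≈ 4310 J

Adiabatic: W = (P₁V₁ − P₂V₂)/(γ − 1) with γ = 5/3.
P₁V₁ = 8021 J, P₂V₂ = 5148 J.
W = (8021 − 5148) / 0.6667 = 4308 J.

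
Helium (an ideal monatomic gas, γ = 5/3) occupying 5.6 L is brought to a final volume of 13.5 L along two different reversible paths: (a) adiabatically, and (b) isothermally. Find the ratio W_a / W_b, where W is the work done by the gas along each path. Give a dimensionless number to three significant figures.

Path (a) adiabatic: W = P₁V₁(1 − (V₁/V₂)^(γ−1))/(γ−1) → W_a/(P₁V₁) = 0.6657.
Path (b) isothermal: W = P₁V₁ ln(V₂/V₁) → W_b/(P₁V₁) = 0.8799.
W_a / W_b = 0.6657 / 0.8799 = 0.7565.

W_a / W_b ≈ 0.757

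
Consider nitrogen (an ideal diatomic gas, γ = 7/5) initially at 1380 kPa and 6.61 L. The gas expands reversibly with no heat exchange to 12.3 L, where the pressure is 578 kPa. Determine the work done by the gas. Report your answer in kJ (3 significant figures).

W ≈ 5.03 kJ

Adiabatic: W = (P₁V₁ − P₂V₂)/(γ − 1) with γ = 7/5.
P₁V₁ = 9122 J, P₂V₂ = 7109 J.
W = (9122 − 7109) / 0.4 = 5031 J.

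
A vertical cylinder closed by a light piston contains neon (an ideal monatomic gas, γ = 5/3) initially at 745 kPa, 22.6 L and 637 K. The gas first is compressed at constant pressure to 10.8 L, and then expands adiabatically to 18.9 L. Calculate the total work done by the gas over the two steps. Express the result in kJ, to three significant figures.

W_total ≈ -5.03 kJ

Step 1 (isobaric): W = PΔV = (745 kPa)(10.8 − 22.6 L) = -8791 J.
After step 1: P = 745 kPa, V = 10.8 L, T = 304.4 K.
Step 2 (adiabatic): W = (P₁V₁ − P₂V₂)/(γ−1) = (8046 − 5541)/0.667 = 3758 J.
W_total = -8791 + 3758 = -5033 J.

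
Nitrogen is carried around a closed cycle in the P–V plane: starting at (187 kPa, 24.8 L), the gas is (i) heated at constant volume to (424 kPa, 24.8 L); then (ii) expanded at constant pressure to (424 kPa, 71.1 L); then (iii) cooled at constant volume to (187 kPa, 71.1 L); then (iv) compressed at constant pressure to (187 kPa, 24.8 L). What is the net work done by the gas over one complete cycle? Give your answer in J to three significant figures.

Constant-volume legs do no work.
W(ii) = (424)(71.1 − 24.8) = 19631 J; W(iv) = (187)(24.8 − 71.1) = -8658 J.
W_net = 19631 − 8658 = 10973 J (the clockwise enclosed area).

W_net ≈ 11000 J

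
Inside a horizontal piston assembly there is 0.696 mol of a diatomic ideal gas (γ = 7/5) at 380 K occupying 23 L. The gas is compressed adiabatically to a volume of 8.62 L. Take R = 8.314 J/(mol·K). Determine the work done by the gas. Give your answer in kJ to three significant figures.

Adiabatic: TV^(γ−1) = const with γ = 7/5.
T₂ = T₁ (V₁/V₂)^(γ−1) = 380 × (23/8.62)^0.4 = 380 × 1.481 = 562.7 K.
W_by = nCᵥ(T₁ − T₂) = (0.696)(20.79)(380 − 562.7) = -2643 J.

W ≈ -2.64 kJ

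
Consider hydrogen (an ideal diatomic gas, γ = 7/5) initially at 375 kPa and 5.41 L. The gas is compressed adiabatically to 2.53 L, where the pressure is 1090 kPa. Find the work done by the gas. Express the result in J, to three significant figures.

W ≈ -1820 J

Adiabatic: W = (P₁V₁ − P₂V₂)/(γ − 1) with γ = 7/5.
P₁V₁ = 2029 J, P₂V₂ = 2758 J.
W = (2029 − 2758) / 0.4 = -1822 J.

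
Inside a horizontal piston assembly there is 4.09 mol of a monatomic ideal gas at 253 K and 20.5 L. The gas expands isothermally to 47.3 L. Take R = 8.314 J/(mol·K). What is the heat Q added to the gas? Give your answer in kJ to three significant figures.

Q ≈ 7.19 kJ

Isothermal ⇒ ΔU = 0, so Q = W = nRT ln(V₂/V₁).
Q = (4.09)(8.314)(253) ln(47.3/20.5) = 8603 × 0.8361 = 7193 J.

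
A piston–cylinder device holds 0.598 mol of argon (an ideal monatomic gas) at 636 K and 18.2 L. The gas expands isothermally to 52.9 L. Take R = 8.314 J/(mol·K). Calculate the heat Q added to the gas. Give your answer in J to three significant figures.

Isothermal ⇒ ΔU = 0, so Q = W = nRT ln(V₂/V₁).
Q = (0.598)(8.314)(636) ln(52.9/18.2) = 3162 × 1.067 = 3374 J.

Q ≈ 3370 J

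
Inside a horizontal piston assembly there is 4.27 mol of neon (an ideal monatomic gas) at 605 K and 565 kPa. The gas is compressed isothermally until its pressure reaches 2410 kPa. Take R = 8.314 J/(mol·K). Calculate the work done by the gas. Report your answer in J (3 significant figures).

Isothermal process: W = nRT ln(V₂/V₁) = nRT ln(P₁/P₂).
W = (4.27)(8.314)(605) × ln(565/2410)
  = 21478 × ln(0.2344) = 21478 × -1.451
W_by_gas = -31155 J.

W ≈ -31200 J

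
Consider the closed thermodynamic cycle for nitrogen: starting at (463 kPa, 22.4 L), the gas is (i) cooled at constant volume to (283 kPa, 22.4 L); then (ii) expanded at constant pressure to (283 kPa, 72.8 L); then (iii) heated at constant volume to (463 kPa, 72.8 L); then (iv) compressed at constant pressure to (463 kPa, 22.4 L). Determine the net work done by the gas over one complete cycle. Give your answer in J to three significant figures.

W_net ≈ -9070 J

Constant-volume legs do no work.
W(ii) = (283)(72.8 − 22.4) = 14263 J; W(iv) = (463)(22.4 − 72.8) = -23335 J.
W_net = 14263 − 23335 = -9072 J (the counter-clockwise enclosed area).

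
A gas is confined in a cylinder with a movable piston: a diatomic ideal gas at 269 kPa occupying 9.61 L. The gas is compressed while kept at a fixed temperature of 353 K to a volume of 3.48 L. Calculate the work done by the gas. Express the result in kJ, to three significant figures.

W ≈ -2.63 kJ

Isothermal: W = nRT ln(V₂/V₁) = P₁V₁ ln(V₂/V₁).
P₁V₁ = (269 kPa)(9.61 L) = 2585 J.
W = 2585 × ln(3.48/9.61) = 2585 × -1.016
W_by_gas = -2626 J.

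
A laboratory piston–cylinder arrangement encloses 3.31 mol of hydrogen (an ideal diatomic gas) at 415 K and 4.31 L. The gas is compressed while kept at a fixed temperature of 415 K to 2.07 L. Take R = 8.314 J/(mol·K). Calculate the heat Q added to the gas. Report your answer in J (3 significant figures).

Isothermal ⇒ ΔU = 0, so Q = W = nRT ln(V₂/V₁).
Q = (3.31)(8.314)(415) ln(2.07/4.31) = 11421 × -0.7334 = -8376 J.

Q ≈ -8380 J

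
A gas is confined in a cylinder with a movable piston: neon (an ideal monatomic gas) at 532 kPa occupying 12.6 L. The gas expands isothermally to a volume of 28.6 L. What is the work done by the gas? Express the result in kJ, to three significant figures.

W ≈ 5.49 kJ

Isothermal: W = nRT ln(V₂/V₁) = P₁V₁ ln(V₂/V₁).
P₁V₁ = (532 kPa)(12.6 L) = 6703 J.
W = 6703 × ln(28.6/12.6) = 6703 × 0.8197
W_by_gas = 5495 J.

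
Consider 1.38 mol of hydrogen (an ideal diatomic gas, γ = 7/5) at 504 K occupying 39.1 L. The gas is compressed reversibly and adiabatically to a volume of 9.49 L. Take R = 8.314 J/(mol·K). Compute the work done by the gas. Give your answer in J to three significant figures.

W ≈ -11000 J

Adiabatic: TV^(γ−1) = const with γ = 7/5.
T₂ = T₁ (V₁/V₂)^(γ−1) = 504 × (39.1/9.49)^0.4 = 504 × 1.762 = 888 K.
W_by = nCᵥ(T₁ − T₂) = (1.38)(20.79)(504 − 888) = -11013 J.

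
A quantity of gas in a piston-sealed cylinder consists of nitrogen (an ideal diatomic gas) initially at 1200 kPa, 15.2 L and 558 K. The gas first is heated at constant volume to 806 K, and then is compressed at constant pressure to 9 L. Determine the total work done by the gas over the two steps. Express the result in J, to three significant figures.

W_total ≈ -10700 J

Step 1 (isochoric): W = 0 (constant volume).
After step 1: P = 1733 kPa (V unchanged).
Step 2 (isobaric): W = PΔV = (1733 kPa)(9 − 15.2 L) = -10747 J.
W_total = 0 − 10747 = -10747 J.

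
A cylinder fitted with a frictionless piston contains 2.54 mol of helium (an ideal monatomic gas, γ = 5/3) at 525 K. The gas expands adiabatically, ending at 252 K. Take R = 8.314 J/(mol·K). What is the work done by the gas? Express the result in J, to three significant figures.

Adiabatic ⇒ Q = 0, so W_by = −ΔU = nCᵥ(T₁ − T₂).
Cᵥ = 3R/2 = 12.47 J/(mol·K).
W = (2.54)(12.47)(525 − 252) = 8648 J.

W ≈ 8650 J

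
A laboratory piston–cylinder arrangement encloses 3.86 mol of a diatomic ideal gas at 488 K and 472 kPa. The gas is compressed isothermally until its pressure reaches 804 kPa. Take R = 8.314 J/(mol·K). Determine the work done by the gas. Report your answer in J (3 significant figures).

Isothermal process: W = nRT ln(V₂/V₁) = nRT ln(P₁/P₂).
W = (3.86)(8.314)(488) × ln(472/804)
  = 15661 × ln(0.5871) = 15661 × -0.5326
W_by_gas = -8341 J.

W ≈ -8340 J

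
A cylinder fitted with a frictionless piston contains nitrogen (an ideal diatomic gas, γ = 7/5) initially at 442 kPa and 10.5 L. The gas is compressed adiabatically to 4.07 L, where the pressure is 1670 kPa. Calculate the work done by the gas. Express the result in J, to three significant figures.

W ≈ -5390 J

Adiabatic: W = (P₁V₁ − P₂V₂)/(γ − 1) with γ = 7/5.
P₁V₁ = 4641 J, P₂V₂ = 6797 J.
W = (4641 − 6797) / 0.4 = -5390 J.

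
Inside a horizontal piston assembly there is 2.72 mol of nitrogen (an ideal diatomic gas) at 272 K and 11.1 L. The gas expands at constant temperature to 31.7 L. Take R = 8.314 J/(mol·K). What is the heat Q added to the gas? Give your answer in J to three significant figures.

Q ≈ 6450 J

Isothermal ⇒ ΔU = 0, so Q = W = nRT ln(V₂/V₁).
Q = (2.72)(8.314)(272) ln(31.7/11.1) = 6151 × 1.049 = 6455 J.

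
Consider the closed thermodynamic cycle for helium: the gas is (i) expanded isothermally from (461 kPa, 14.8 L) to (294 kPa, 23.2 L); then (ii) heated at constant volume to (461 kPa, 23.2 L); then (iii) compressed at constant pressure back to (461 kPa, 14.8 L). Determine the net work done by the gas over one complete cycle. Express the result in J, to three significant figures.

W_net ≈ -805 J

Leg (i): W = PᵢVᵢ ln(V_f/Vᵢ) = (6823) ln(23.2/14.8) = 3067 J.
Leg (ii): W = 0.
Leg (iii): W = PΔV = (461)(14.8 − 23.2) = -3872 J.
W_net = 3067 − 3872 = -805.4 J.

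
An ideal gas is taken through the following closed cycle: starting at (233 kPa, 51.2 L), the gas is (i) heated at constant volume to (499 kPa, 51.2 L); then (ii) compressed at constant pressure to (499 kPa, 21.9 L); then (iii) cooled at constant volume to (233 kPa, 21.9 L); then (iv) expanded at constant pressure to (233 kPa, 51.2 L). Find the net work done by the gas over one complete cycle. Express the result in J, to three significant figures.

W_net ≈ -7790 J

Constant-volume legs do no work.
W(ii) = (499)(21.9 − 51.2) = -14621 J; W(iv) = (233)(51.2 − 21.9) = 6827 J.
W_net = -14621 + 6827 = -7794 J (the counter-clockwise enclosed area).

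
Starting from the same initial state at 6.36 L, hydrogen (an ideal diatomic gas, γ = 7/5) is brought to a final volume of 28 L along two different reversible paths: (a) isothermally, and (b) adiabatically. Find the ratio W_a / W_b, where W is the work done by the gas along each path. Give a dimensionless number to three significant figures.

W_a / W_b ≈ 1.33

Path (a) isothermal: W = P₁V₁ ln(V₂/V₁) → W_a/(P₁V₁) = 1.482.
Path (b) adiabatic: W = P₁V₁(1 − (V₁/V₂)^(γ−1))/(γ−1) → W_b/(P₁V₁) = 1.118.
W_a / W_b = 1.482 / 1.118 = 1.326.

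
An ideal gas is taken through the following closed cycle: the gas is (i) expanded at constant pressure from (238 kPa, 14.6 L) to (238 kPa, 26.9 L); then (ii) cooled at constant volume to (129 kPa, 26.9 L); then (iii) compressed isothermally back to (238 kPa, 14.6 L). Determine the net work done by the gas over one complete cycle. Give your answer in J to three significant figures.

W_net ≈ 807 J

Leg (i): W = PΔV = (238)(26.9 − 14.6) = 2927 J.
Leg (ii): W = 0.
Leg (iii): W = PᵢVᵢ ln(V_f/Vᵢ) = (3470) ln(14.6/26.9) = -2121 J.
W_net = 2927 − 2121 = 806.8 J.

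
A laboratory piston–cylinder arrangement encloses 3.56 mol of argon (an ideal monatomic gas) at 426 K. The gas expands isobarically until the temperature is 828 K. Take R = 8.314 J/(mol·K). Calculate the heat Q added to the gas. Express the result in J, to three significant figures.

Q ≈ 29700 J

Isobaric: W = nRΔT = (3.56)(8.314)(402) = 11898 J.
ΔU = nCᵥΔT with Cᵥ = 3R/2: ΔU = (3.56)(12.47)(402) = 17847 J.
Q = ΔU + W = 17847 + 11898 = 29746 J.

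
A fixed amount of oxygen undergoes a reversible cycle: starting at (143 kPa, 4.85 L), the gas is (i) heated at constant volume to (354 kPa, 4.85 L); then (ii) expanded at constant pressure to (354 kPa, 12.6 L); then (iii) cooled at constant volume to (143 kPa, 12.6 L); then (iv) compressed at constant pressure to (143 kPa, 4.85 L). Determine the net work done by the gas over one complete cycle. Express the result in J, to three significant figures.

W_net ≈ 1640 J

Constant-volume legs do no work.
W(ii) = (354)(12.6 − 4.85) = 2744 J; W(iv) = (143)(4.85 − 12.6) = -1108 J.
W_net = 2744 − 1108 = 1635 J (the clockwise enclosed area).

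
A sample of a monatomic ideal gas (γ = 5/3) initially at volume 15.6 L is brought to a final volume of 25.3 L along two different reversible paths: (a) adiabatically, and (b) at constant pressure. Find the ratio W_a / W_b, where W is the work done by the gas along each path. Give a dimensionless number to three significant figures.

W_a / W_b ≈ 0.665

Path (a) adiabatic: W = P₁V₁(1 − (V₁/V₂)^(γ−1))/(γ−1) → W_a/(P₁V₁) = 0.4133.
Path (b) isobaric: W = P₁(V₂ − V₁) → W_b/(P₁V₁) = 0.6218.
W_a / W_b = 0.4133 / 0.6218 = 0.6648.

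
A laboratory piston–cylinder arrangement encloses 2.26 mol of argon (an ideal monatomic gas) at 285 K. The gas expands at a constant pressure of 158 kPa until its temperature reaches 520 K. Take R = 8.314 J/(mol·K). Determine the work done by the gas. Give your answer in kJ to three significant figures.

Isobaric: W = P ΔV = nR ΔT.
W = (2.26)(8.314)(520 − 285) = 4416 J.

W ≈ 4.42 kJ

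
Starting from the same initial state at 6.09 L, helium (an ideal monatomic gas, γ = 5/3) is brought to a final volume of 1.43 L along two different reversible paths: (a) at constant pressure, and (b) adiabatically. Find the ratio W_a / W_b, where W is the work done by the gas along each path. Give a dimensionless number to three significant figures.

Path (a) isobaric: W = P₁(V₂ − V₁) → W_a/(P₁V₁) = -0.7652.
Path (b) adiabatic: W = P₁V₁(1 − (V₁/V₂)^(γ−1))/(γ−1) → W_b/(P₁V₁) = -2.441.
W_a / W_b = -0.7652 / -2.441 = 0.3135.

W_a / W_b ≈ 0.313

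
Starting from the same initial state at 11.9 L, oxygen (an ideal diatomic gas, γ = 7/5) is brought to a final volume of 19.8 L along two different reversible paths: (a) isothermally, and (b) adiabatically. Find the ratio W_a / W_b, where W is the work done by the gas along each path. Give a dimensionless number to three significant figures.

W_a / W_b ≈ 1.11

Path (a) isothermal: W = P₁V₁ ln(V₂/V₁) → W_a/(P₁V₁) = 0.5091.
Path (b) adiabatic: W = P₁V₁(1 − (V₁/V₂)^(γ−1))/(γ−1) → W_b/(P₁V₁) = 0.4606.
W_a / W_b = 0.5091 / 0.4606 = 1.105.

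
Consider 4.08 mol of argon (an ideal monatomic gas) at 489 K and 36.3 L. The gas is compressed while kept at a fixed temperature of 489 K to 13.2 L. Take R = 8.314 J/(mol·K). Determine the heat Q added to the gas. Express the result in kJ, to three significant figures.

Q ≈ -16.8 kJ

Isothermal ⇒ ΔU = 0, so Q = W = nRT ln(V₂/V₁).
Q = (4.08)(8.314)(489) ln(13.2/36.3) = 16587 × -1.012 = -16780 J.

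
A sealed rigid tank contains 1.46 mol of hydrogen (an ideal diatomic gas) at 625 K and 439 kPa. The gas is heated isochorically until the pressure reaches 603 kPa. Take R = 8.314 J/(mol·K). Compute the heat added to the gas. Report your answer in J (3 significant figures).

Q ≈ 7090 J

Constant volume ⇒ W = 0, so Q = ΔU = nCᵥΔT with Cᵥ = 5R/2 = 20.79 J/(mol·K).
At constant V, T₂/T₁ = P₂/P₁ ⇒ ΔT = T₁(P₂/P₁ − 1) = 625·(603/439 − 1) = 233.5 K.
ΔU = (1.46)(20.79)(233.5) = 7085 J.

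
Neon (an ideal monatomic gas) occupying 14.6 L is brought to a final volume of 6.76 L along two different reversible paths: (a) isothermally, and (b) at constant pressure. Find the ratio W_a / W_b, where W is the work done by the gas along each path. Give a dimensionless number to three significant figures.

Path (a) isothermal: W = P₁V₁ ln(V₂/V₁) → W_a/(P₁V₁) = -0.77.
Path (b) isobaric: W = P₁(V₂ − V₁) → W_b/(P₁V₁) = -0.537.
W_a / W_b = -0.77 / -0.537 = 1.434.

W_a / W_b ≈ 1.43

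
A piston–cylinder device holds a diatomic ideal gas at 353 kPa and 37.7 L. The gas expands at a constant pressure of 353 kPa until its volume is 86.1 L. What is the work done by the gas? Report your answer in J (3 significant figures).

Isobaric: W = P ΔV.
W = (353 kPa)(86.1 − 37.7 L) = (353)(48.4) = 17085 J.

W ≈ 17100 J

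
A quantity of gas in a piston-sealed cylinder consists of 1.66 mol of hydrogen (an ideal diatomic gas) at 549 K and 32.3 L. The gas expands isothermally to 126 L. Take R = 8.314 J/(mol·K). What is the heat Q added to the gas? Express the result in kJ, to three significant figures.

Q ≈ 10.3 kJ

Isothermal ⇒ ΔU = 0, so Q = W = nRT ln(V₂/V₁).
Q = (1.66)(8.314)(549) ln(126/32.3) = 7577 × 1.361 = 10314 J.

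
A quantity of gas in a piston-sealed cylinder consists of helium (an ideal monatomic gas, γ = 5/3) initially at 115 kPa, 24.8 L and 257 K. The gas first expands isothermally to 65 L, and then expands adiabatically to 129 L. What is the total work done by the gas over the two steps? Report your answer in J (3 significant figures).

Step 1 (isothermal): W = P₁V₁ ln(V₂/V₁) = (2852) ln(65/24.8) = 2748 J.
After step 1: P = 43.88 kPa, V = 65 L, T = 257 K.
Step 2 (adiabatic): W = (P₁V₁ − P₂V₂)/(γ−1) = (2852 − 1806)/0.667 = 1569 J.
W_total = 2748 + 1569 = 4317 J.

W_total ≈ 4320 J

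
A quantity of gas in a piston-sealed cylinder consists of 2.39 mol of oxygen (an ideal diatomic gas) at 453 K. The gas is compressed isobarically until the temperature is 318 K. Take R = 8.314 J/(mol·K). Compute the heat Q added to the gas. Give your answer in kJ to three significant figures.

Q ≈ -9.39 kJ

Isobaric: W = nRΔT = (2.39)(8.314)(-135) = -2683 J.
ΔU = nCᵥΔT with Cᵥ = 5R/2: ΔU = (2.39)(20.79)(-135) = -6706 J.
Q = ΔU + W = -6706 − 2683 = -9389 J.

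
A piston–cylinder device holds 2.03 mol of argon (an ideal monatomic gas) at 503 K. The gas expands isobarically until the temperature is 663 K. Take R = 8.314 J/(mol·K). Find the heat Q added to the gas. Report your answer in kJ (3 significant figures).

Isobaric: W = nRΔT = (2.03)(8.314)(160) = 2700 J.
ΔU = nCᵥΔT with Cᵥ = 3R/2: ΔU = (2.03)(12.47)(160) = 4051 J.
Q = ΔU + W = 4051 + 2700 = 6751 J.

Q ≈ 6.75 kJ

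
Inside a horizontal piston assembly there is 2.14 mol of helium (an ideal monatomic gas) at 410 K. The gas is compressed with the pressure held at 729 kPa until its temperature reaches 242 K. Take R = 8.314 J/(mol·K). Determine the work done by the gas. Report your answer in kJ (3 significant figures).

W ≈ -2.99 kJ

Isobaric: W = P ΔV = nR ΔT.
W = (2.14)(8.314)(242 − 410) = -2989 J.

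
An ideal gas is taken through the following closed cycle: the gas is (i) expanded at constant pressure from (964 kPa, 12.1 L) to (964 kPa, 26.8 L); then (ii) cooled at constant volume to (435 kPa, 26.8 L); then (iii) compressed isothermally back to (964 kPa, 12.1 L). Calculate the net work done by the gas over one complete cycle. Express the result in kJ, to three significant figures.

W_net ≈ 4.90 kJ

Leg (i): W = PΔV = (964)(26.8 − 12.1) = 14171 J.
Leg (ii): W = 0.
Leg (iii): W = PᵢVᵢ ln(V_f/Vᵢ) = (11658) ln(12.1/26.8) = -9270 J.
W_net = 14171 − 9270 = 4900 J.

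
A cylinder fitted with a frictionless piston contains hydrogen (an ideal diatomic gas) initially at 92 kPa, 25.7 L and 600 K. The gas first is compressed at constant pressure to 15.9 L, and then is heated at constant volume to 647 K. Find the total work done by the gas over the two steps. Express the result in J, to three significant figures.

W_total ≈ -902 J

Step 1 (isobaric): W = PΔV = (92 kPa)(15.9 − 25.7 L) = -901.6 J.
Step 2 (isochoric): W = 0 (constant volume).
W_total = -901.6 + 0 = -901.6 J.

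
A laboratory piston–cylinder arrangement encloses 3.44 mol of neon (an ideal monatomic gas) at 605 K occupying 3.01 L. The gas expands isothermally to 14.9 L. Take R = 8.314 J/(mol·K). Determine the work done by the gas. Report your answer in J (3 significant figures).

W ≈ 27700 J

Isothermal: W = nRT ln(V₂/V₁).
W = (3.44)(8.314)(605) × ln(14.9/3.01)
  = 17303 × 1.599
W_by_gas = 27675 J.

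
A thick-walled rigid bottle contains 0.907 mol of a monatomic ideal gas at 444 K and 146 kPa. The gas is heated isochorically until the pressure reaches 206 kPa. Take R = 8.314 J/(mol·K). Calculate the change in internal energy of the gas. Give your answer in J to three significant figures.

Constant volume ⇒ W = 0, so Q = ΔU = nCᵥΔT with Cᵥ = 3R/2 = 12.47 J/(mol·K).
At constant V, T₂/T₁ = P₂/P₁ ⇒ ΔT = T₁(P₂/P₁ − 1) = 444·(206/146 − 1) = 182.5 K.
ΔU = (0.907)(12.47)(182.5) = 2064 J.

ΔU ≈ 2060 J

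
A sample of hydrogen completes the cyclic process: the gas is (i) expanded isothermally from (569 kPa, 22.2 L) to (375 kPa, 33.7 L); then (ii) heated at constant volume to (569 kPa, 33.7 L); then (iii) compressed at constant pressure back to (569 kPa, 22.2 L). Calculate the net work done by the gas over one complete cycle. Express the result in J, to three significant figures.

Leg (i): W = PᵢVᵢ ln(V_f/Vᵢ) = (12632) ln(33.7/22.2) = 5273 J.
Leg (ii): W = 0.
Leg (iii): W = PΔV = (569)(22.2 − 33.7) = -6544 J.
W_net = 5273 − 6544 = -1271 J.

W_net ≈ -1270 J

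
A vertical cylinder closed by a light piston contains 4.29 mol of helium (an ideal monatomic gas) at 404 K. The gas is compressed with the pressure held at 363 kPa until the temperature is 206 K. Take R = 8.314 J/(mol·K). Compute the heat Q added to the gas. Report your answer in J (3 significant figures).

Q ≈ -17700 J

Isobaric: W = nRΔT = (4.29)(8.314)(-198) = -7062 J.
ΔU = nCᵥΔT with Cᵥ = 3R/2: ΔU = (4.29)(12.47)(-198) = -10593 J.
Q = ΔU + W = -10593 − 7062 = -17655 J.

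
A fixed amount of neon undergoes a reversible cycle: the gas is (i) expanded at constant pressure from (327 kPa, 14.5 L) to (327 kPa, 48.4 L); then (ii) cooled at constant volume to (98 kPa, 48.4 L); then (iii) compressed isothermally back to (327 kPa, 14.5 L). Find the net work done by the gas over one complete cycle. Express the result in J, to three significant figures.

W_net ≈ 5370 J

Leg (i): W = PΔV = (327)(48.4 − 14.5) = 11085 J.
Leg (ii): W = 0.
Leg (iii): W = PᵢVᵢ ln(V_f/Vᵢ) = (4743) ln(14.5/48.4) = -5717 J.
W_net = 11085 − 5717 = 5368 J.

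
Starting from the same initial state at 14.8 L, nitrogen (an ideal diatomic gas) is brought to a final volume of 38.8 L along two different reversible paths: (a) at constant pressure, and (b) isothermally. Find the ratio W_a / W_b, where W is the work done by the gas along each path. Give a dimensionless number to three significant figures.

W_a / W_b ≈ 1.68

Path (a) isobaric: W = P₁(V₂ − V₁) → W_a/(P₁V₁) = 1.622.
Path (b) isothermal: W = P₁V₁ ln(V₂/V₁) → W_b/(P₁V₁) = 0.9638.
W_a / W_b = 1.622 / 0.9638 = 1.683.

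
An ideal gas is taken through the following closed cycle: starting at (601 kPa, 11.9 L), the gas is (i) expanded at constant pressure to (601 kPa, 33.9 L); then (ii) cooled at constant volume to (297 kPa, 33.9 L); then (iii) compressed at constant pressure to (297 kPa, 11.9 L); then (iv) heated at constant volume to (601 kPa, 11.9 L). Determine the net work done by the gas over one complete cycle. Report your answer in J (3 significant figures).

Constant-volume legs do no work.
W(i) = (601)(33.9 − 11.9) = 13222 J; W(iii) = (297)(11.9 − 33.9) = -6534 J.
W_net = 13222 − 6534 = 6688 J (the clockwise enclosed area).

W_net ≈ 6690 J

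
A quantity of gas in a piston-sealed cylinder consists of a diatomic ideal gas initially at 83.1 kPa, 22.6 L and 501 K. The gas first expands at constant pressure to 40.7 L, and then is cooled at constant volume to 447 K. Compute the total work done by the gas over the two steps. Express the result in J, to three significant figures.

Step 1 (isobaric): W = PΔV = (83.1 kPa)(40.7 − 22.6 L) = 1504 J.
Step 2 (isochoric): W = 0 (constant volume).
W_total = 1504 + 0 = 1504 J.

W_total ≈ 1500 J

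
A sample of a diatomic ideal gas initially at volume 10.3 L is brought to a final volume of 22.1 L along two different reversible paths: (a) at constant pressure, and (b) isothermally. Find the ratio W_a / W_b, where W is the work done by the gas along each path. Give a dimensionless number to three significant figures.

W_a / W_b ≈ 1.50

Path (a) isobaric: W = P₁(V₂ − V₁) → W_a/(P₁V₁) = 1.146.
Path (b) isothermal: W = P₁V₁ ln(V₂/V₁) → W_b/(P₁V₁) = 0.7634.
W_a / W_b = 1.146 / 0.7634 = 1.501.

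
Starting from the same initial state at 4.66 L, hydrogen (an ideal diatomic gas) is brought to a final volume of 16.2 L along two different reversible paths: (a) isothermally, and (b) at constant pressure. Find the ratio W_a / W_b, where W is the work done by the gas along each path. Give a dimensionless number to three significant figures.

W_a / W_b ≈ 0.503

Path (a) isothermal: W = P₁V₁ ln(V₂/V₁) → W_a/(P₁V₁) = 1.246.
Path (b) isobaric: W = P₁(V₂ − V₁) → W_b/(P₁V₁) = 2.476.
W_a / W_b = 1.246 / 2.476 = 0.5031.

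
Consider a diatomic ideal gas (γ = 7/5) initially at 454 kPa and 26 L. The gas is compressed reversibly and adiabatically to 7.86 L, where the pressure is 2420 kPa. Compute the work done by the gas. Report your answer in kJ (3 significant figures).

Adiabatic: W = (P₁V₁ − P₂V₂)/(γ − 1) with γ = 7/5.
P₁V₁ = 11804 J, P₂V₂ = 19021 J.
W = (11804 − 19021) / 0.4 = -18043 J.

W ≈ -18.0 kJ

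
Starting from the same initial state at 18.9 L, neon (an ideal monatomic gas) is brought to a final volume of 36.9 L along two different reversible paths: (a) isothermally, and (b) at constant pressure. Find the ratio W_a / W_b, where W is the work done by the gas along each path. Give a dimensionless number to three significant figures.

Path (a) isothermal: W = P₁V₁ ln(V₂/V₁) → W_a/(P₁V₁) = 0.669.
Path (b) isobaric: W = P₁(V₂ − V₁) → W_b/(P₁V₁) = 0.9524.
W_a / W_b = 0.669 / 0.9524 = 0.7025.

W_a / W_b ≈ 0.703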